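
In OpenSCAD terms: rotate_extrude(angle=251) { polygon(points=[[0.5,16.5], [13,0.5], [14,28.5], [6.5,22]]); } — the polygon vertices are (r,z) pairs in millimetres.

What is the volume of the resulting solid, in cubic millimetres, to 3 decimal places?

Volume = 7383.251 mm³

Profile (r,z), 4 vertices: (0.5,16.5) (13,0.5) (14,28.5) (6.5,22)
edge 0: (0.5,16.5)→(13,0.5)  cross = 0.5·0.5 − 13·16.5 = -214.2500; (r_i+r_j)·cross = 13.5·-214.2500 = -2892.3750
edge 1: (13,0.5)→(14,28.5)  cross = 13·28.5 − 14·0.5 = 363.5000; (r_i+r_j)·cross = 27·363.5000 = 9814.5000
edge 2: (14,28.5)→(6.5,22)  cross = 14·22 − 6.5·28.5 = 122.7500; (r_i+r_j)·cross = 20.5·122.7500 = 2516.3750
edge 3: (6.5,22)→(0.5,16.5)  cross = 6.5·16.5 − 0.5·22 = 96.2500; (r_i+r_j)·cross = 7·96.2500 = 673.7500
Σcross = 368.2500 → A = |Σcross|/2 = 184.1250 mm²
Σ(r_i+r_j)·cross = 10112.2500 → first moment M = |Σ|/6 = 1685.3750
R_c = M/A = 1685.3750/184.1250 = 9.1534 mm
θ = 251° = 4.380776 rad
V = θ·R_c·A = 4.380776·9.1534·184.1250 = 7383.251 mm³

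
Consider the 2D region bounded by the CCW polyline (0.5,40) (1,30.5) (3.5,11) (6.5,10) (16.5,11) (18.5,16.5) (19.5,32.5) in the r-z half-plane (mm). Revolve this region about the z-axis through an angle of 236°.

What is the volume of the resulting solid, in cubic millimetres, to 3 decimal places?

Volume = 17381.225 mm³

Profile (r,z), 7 vertices: (0.5,40) (1,30.5) (3.5,11) (6.5,10) (16.5,11) (18.5,16.5) (19.5,32.5)
edge 0: (0.5,40)→(1,30.5)  cross = 0.5·30.5 − 1·40 = -24.7500; (r_i+r_j)·cross = 1.5·-24.7500 = -37.1250
edge 1: (1,30.5)→(3.5,11)  cross = 1·11 − 3.5·30.5 = -95.7500; (r_i+r_j)·cross = 4.5·-95.7500 = -430.8750
edge 2: (3.5,11)→(6.5,10)  cross = 3.5·10 − 6.5·11 = -36.5000; (r_i+r_j)·cross = 10·-36.5000 = -365.0000
edge 3: (6.5,10)→(16.5,11)  cross = 6.5·11 − 16.5·10 = -93.5000; (r_i+r_j)·cross = 23·-93.5000 = -2150.5000
edge 4: (16.5,11)→(18.5,16.5)  cross = 16.5·16.5 − 18.5·11 = 68.7500; (r_i+r_j)·cross = 35·68.7500 = 2406.2500
edge 5: (18.5,16.5)→(19.5,32.5)  cross = 18.5·32.5 − 19.5·16.5 = 279.5000; (r_i+r_j)·cross = 38·279.5000 = 10621.0000
edge 6: (19.5,32.5)→(0.5,40)  cross = 19.5·40 − 0.5·32.5 = 763.7500; (r_i+r_j)·cross = 20·763.7500 = 15275.0000
Σcross = 861.5000 → A = |Σcross|/2 = 430.7500 mm²
Σ(r_i+r_j)·cross = 25318.7500 → first moment M = |Σ|/6 = 4219.7917
R_c = M/A = 4219.7917/430.7500 = 9.7964 mm
θ = 236° = 4.118977 rad
V = θ·R_c·A = 4.118977·9.7964·430.7500 = 17381.225 mm³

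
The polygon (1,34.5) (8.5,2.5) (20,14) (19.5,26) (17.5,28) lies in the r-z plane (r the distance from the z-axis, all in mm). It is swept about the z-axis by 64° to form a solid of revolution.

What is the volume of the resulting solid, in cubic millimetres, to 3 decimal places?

Volume = 4278.011 mm³

Profile (r,z), 5 vertices: (1,34.5) (8.5,2.5) (20,14) (19.5,26) (17.5,28)
edge 0: (1,34.5)→(8.5,2.5)  cross = 1·2.5 − 8.5·34.5 = -290.7500; (r_i+r_j)·cross = 9.5·-290.7500 = -2762.1250
edge 1: (8.5,2.5)→(20,14)  cross = 8.5·14 − 20·2.5 = 69.0000; (r_i+r_j)·cross = 28.5·69.0000 = 1966.5000
edge 2: (20,14)→(19.5,26)  cross = 20·26 − 19.5·14 = 247.0000; (r_i+r_j)·cross = 39.5·247.0000 = 9756.5000
edge 3: (19.5,26)→(17.5,28)  cross = 19.5·28 − 17.5·26 = 91.0000; (r_i+r_j)·cross = 37·91.0000 = 3367.0000
edge 4: (17.5,28)→(1,34.5)  cross = 17.5·34.5 − 1·28 = 575.7500; (r_i+r_j)·cross = 18.5·575.7500 = 10651.3750
Σcross = 692.0000 → A = |Σcross|/2 = 346.0000 mm²
Σ(r_i+r_j)·cross = 22979.2500 → first moment M = |Σ|/6 = 3829.8750
R_c = M/A = 3829.8750/346.0000 = 11.0690 mm
θ = 64° = 1.117011 rad
V = θ·R_c·A = 1.117011·11.0690·346.0000 = 4278.011 mm³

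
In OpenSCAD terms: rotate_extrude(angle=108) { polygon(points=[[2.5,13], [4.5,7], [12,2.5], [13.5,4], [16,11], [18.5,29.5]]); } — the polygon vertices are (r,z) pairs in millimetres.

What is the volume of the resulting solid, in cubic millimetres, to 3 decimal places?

Profile (r,z), 6 vertices: (2.5,13) (4.5,7) (12,2.5) (13.5,4) (16,11) (18.5,29.5)
edge 0: (2.5,13)→(4.5,7)  cross = 2.5·7 − 4.5·13 = -41.0000; (r_i+r_j)·cross = 7·-41.0000 = -287.0000
edge 1: (4.5,7)→(12,2.5)  cross = 4.5·2.5 − 12·7 = -72.7500; (r_i+r_j)·cross = 16.5·-72.7500 = -1200.3750
edge 2: (12,2.5)→(13.5,4)  cross = 12·4 − 13.5·2.5 = 14.2500; (r_i+r_j)·cross = 25.5·14.2500 = 363.3750
edge 3: (13.5,4)→(16,11)  cross = 13.5·11 − 16·4 = 84.5000; (r_i+r_j)·cross = 29.5·84.5000 = 2492.7500
edge 4: (16,11)→(18.5,29.5)  cross = 16·29.5 − 18.5·11 = 268.5000; (r_i+r_j)·cross = 34.5·268.5000 = 9263.2500
edge 5: (18.5,29.5)→(2.5,13)  cross = 18.5·13 − 2.5·29.5 = 166.7500; (r_i+r_j)·cross = 21·166.7500 = 3501.7500
Σcross = 420.2500 → A = |Σcross|/2 = 210.1250 mm²
Σ(r_i+r_j)·cross = 14133.7500 → first moment M = |Σ|/6 = 2355.6250
R_c = M/A = 2355.6250/210.1250 = 11.2106 mm
θ = 108° = 1.884956 rad
V = θ·R_c·A = 1.884956·11.2106·210.1250 = 4440.249 mm³

Volume = 4440.249 mm³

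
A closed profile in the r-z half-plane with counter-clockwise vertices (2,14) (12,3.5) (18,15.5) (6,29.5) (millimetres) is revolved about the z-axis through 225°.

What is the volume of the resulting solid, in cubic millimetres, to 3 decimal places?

Profile (r,z), 4 vertices: (2,14) (12,3.5) (18,15.5) (6,29.5)
edge 0: (2,14)→(12,3.5)  cross = 2·3.5 − 12·14 = -161.0000; (r_i+r_j)·cross = 14·-161.0000 = -2254.0000
edge 1: (12,3.5)→(18,15.5)  cross = 12·15.5 − 18·3.5 = 123.0000; (r_i+r_j)·cross = 30·123.0000 = 3690.0000
edge 2: (18,15.5)→(6,29.5)  cross = 18·29.5 − 6·15.5 = 438.0000; (r_i+r_j)·cross = 24·438.0000 = 10512.0000
edge 3: (6,29.5)→(2,14)  cross = 6·14 − 2·29.5 = 25.0000; (r_i+r_j)·cross = 8·25.0000 = 200.0000
Σcross = 425.0000 → A = |Σcross|/2 = 212.5000 mm²
Σ(r_i+r_j)·cross = 12148.0000 → first moment M = |Σ|/6 = 2024.6667
R_c = M/A = 2024.6667/212.5000 = 9.5278 mm
θ = 225° = 3.926991 rad
V = θ·R_c·A = 3.926991·9.5278·212.5000 = 7950.847 mm³

Volume = 7950.847 mm³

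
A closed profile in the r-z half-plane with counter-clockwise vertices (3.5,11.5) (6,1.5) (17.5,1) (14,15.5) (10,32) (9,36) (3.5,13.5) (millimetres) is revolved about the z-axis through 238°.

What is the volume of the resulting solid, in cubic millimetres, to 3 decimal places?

Volume = 10603.913 mm³

Profile (r,z), 7 vertices: (3.5,11.5) (6,1.5) (17.5,1) (14,15.5) (10,32) (9,36) (3.5,13.5)
edge 0: (3.5,11.5)→(6,1.5)  cross = 3.5·1.5 − 6·11.5 = -63.7500; (r_i+r_j)·cross = 9.5·-63.7500 = -605.6250
edge 1: (6,1.5)→(17.5,1)  cross = 6·1 − 17.5·1.5 = -20.2500; (r_i+r_j)·cross = 23.5·-20.2500 = -475.8750
edge 2: (17.5,1)→(14,15.5)  cross = 17.5·15.5 − 14·1 = 257.2500; (r_i+r_j)·cross = 31.5·257.2500 = 8103.3750
edge 3: (14,15.5)→(10,32)  cross = 14·32 − 10·15.5 = 293.0000; (r_i+r_j)·cross = 24·293.0000 = 7032.0000
edge 4: (10,32)→(9,36)  cross = 10·36 − 9·32 = 72.0000; (r_i+r_j)·cross = 19·72.0000 = 1368.0000
edge 5: (9,36)→(3.5,13.5)  cross = 9·13.5 − 3.5·36 = -4.5000; (r_i+r_j)·cross = 12.5·-4.5000 = -56.2500
edge 6: (3.5,13.5)→(3.5,11.5)  cross = 3.5·11.5 − 3.5·13.5 = -7.0000; (r_i+r_j)·cross = 7·-7.0000 = -49.0000
Σcross = 526.7500 → A = |Σcross|/2 = 263.3750 mm²
Σ(r_i+r_j)·cross = 15316.6250 → first moment M = |Σ|/6 = 2552.7708
R_c = M/A = 2552.7708/263.3750 = 9.6925 mm
θ = 238° = 4.153884 rad
V = θ·R_c·A = 4.153884·9.6925·263.3750 = 10603.913 mm³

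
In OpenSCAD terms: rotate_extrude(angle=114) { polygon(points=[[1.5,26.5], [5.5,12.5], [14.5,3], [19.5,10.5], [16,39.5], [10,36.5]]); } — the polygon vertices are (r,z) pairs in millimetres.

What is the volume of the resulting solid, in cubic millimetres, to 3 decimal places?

Volume = 9190.725 mm³

Profile (r,z), 6 vertices: (1.5,26.5) (5.5,12.5) (14.5,3) (19.5,10.5) (16,39.5) (10,36.5)
edge 0: (1.5,26.5)→(5.5,12.5)  cross = 1.5·12.5 − 5.5·26.5 = -127.0000; (r_i+r_j)·cross = 7·-127.0000 = -889.0000
edge 1: (5.5,12.5)→(14.5,3)  cross = 5.5·3 − 14.5·12.5 = -164.7500; (r_i+r_j)·cross = 20·-164.7500 = -3295.0000
edge 2: (14.5,3)→(19.5,10.5)  cross = 14.5·10.5 − 19.5·3 = 93.7500; (r_i+r_j)·cross = 34·93.7500 = 3187.5000
edge 3: (19.5,10.5)→(16,39.5)  cross = 19.5·39.5 − 16·10.5 = 602.2500; (r_i+r_j)·cross = 35.5·602.2500 = 21379.8750
edge 4: (16,39.5)→(10,36.5)  cross = 16·36.5 − 10·39.5 = 189.0000; (r_i+r_j)·cross = 26·189.0000 = 4914.0000
edge 5: (10,36.5)→(1.5,26.5)  cross = 10·26.5 − 1.5·36.5 = 210.2500; (r_i+r_j)·cross = 11.5·210.2500 = 2417.8750
Σcross = 803.5000 → A = |Σcross|/2 = 401.7500 mm²
Σ(r_i+r_j)·cross = 27715.2500 → first moment M = |Σ|/6 = 4619.2083
R_c = M/A = 4619.2083/401.7500 = 11.4977 mm
θ = 114° = 1.989675 rad
V = θ·R_c·A = 1.989675·11.4977·401.7500 = 9190.725 mm³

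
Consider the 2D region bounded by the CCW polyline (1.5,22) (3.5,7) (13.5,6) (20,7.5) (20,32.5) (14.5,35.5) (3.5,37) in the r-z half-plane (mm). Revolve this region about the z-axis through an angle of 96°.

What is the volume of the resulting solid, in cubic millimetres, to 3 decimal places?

Volume = 9370.254 mm³

Profile (r,z), 7 vertices: (1.5,22) (3.5,7) (13.5,6) (20,7.5) (20,32.5) (14.5,35.5) (3.5,37)
edge 0: (1.5,22)→(3.5,7)  cross = 1.5·7 − 3.5·22 = -66.5000; (r_i+r_j)·cross = 5·-66.5000 = -332.5000
edge 1: (3.5,7)→(13.5,6)  cross = 3.5·6 − 13.5·7 = -73.5000; (r_i+r_j)·cross = 17·-73.5000 = -1249.5000
edge 2: (13.5,6)→(20,7.5)  cross = 13.5·7.5 − 20·6 = -18.7500; (r_i+r_j)·cross = 33.5·-18.7500 = -628.1250
edge 3: (20,7.5)→(20,32.5)  cross = 20·32.5 − 20·7.5 = 500.0000; (r_i+r_j)·cross = 40·500.0000 = 20000.0000
edge 4: (20,32.5)→(14.5,35.5)  cross = 20·35.5 − 14.5·32.5 = 238.7500; (r_i+r_j)·cross = 34.5·238.7500 = 8236.8750
edge 5: (14.5,35.5)→(3.5,37)  cross = 14.5·37 − 3.5·35.5 = 412.2500; (r_i+r_j)·cross = 18·412.2500 = 7420.5000
edge 6: (3.5,37)→(1.5,22)  cross = 3.5·22 − 1.5·37 = 21.5000; (r_i+r_j)·cross = 5·21.5000 = 107.5000
Σcross = 1013.7500 → A = |Σcross|/2 = 506.8750 mm²
Σ(r_i+r_j)·cross = 33554.7500 → first moment M = |Σ|/6 = 5592.4583
R_c = M/A = 5592.4583/506.8750 = 11.0332 mm
θ = 96° = 1.675516 rad
V = θ·R_c·A = 1.675516·11.0332·506.8750 = 9370.254 mm³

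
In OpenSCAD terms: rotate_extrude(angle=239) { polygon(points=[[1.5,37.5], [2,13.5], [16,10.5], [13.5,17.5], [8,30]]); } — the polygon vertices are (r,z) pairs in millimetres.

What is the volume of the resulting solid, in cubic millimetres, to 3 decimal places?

Profile (r,z), 5 vertices: (1.5,37.5) (2,13.5) (16,10.5) (13.5,17.5) (8,30)
edge 0: (1.5,37.5)→(2,13.5)  cross = 1.5·13.5 − 2·37.5 = -54.7500; (r_i+r_j)·cross = 3.5·-54.7500 = -191.6250
edge 1: (2,13.5)→(16,10.5)  cross = 2·10.5 − 16·13.5 = -195.0000; (r_i+r_j)·cross = 18·-195.0000 = -3510.0000
edge 2: (16,10.5)→(13.5,17.5)  cross = 16·17.5 − 13.5·10.5 = 138.2500; (r_i+r_j)·cross = 29.5·138.2500 = 4078.3750
edge 3: (13.5,17.5)→(8,30)  cross = 13.5·30 − 8·17.5 = 265.0000; (r_i+r_j)·cross = 21.5·265.0000 = 5697.5000
edge 4: (8,30)→(1.5,37.5)  cross = 8·37.5 − 1.5·30 = 255.0000; (r_i+r_j)·cross = 9.5·255.0000 = 2422.5000
Σcross = 408.5000 → A = |Σcross|/2 = 204.2500 mm²
Σ(r_i+r_j)·cross = 8496.7500 → first moment M = |Σ|/6 = 1416.1250
R_c = M/A = 1416.1250/204.2500 = 6.9333 mm
θ = 239° = 4.171337 rad
V = θ·R_c·A = 4.171337·6.9333·204.2500 = 5907.134 mm³

Volume = 5907.134 mm³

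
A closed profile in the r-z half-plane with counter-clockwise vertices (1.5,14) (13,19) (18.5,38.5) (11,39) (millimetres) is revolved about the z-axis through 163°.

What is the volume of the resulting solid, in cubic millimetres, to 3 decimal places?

Profile (r,z), 4 vertices: (1.5,14) (13,19) (18.5,38.5) (11,39)
edge 0: (1.5,14)→(13,19)  cross = 1.5·19 − 13·14 = -153.5000; (r_i+r_j)·cross = 14.5·-153.5000 = -2225.7500
edge 1: (13,19)→(18.5,38.5)  cross = 13·38.5 − 18.5·19 = 149.0000; (r_i+r_j)·cross = 31.5·149.0000 = 4693.5000
edge 2: (18.5,38.5)→(11,39)  cross = 18.5·39 − 11·38.5 = 298.0000; (r_i+r_j)·cross = 29.5·298.0000 = 8791.0000
edge 3: (11,39)→(1.5,14)  cross = 11·14 − 1.5·39 = 95.5000; (r_i+r_j)·cross = 12.5·95.5000 = 1193.7500
Σcross = 389.0000 → A = |Σcross|/2 = 194.5000 mm²
Σ(r_i+r_j)·cross = 12452.5000 → first moment M = |Σ|/6 = 2075.4167
R_c = M/A = 2075.4167/194.5000 = 10.6705 mm
θ = 163° = 2.844887 rad
V = θ·R_c·A = 2.844887·10.6705·194.5000 = 5904.325 mm³

Volume = 5904.325 mm³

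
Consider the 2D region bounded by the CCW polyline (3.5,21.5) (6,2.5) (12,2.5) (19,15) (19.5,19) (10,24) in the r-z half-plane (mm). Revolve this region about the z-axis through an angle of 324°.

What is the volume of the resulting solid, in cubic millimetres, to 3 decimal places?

Volume = 14421.677 mm³

Profile (r,z), 6 vertices: (3.5,21.5) (6,2.5) (12,2.5) (19,15) (19.5,19) (10,24)
edge 0: (3.5,21.5)→(6,2.5)  cross = 3.5·2.5 − 6·21.5 = -120.2500; (r_i+r_j)·cross = 9.5·-120.2500 = -1142.3750
edge 1: (6,2.5)→(12,2.5)  cross = 6·2.5 − 12·2.5 = -15.0000; (r_i+r_j)·cross = 18·-15.0000 = -270.0000
edge 2: (12,2.5)→(19,15)  cross = 12·15 − 19·2.5 = 132.5000; (r_i+r_j)·cross = 31·132.5000 = 4107.5000
edge 3: (19,15)→(19.5,19)  cross = 19·19 − 19.5·15 = 68.5000; (r_i+r_j)·cross = 38.5·68.5000 = 2637.2500
edge 4: (19.5,19)→(10,24)  cross = 19.5·24 − 10·19 = 278.0000; (r_i+r_j)·cross = 29.5·278.0000 = 8201.0000
edge 5: (10,24)→(3.5,21.5)  cross = 10·21.5 − 3.5·24 = 131.0000; (r_i+r_j)·cross = 13.5·131.0000 = 1768.5000
Σcross = 474.7500 → A = |Σcross|/2 = 237.3750 mm²
Σ(r_i+r_j)·cross = 15301.8750 → first moment M = |Σ|/6 = 2550.3125
R_c = M/A = 2550.3125/237.3750 = 10.7438 mm
θ = 324° = 5.654867 rad
V = θ·R_c·A = 5.654867·10.7438·237.3750 = 14421.677 mm³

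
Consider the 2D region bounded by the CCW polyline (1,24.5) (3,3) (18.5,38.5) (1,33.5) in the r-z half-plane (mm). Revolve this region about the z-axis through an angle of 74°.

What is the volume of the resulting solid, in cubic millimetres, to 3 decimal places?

Volume = 2652.911 mm³

Profile (r,z), 4 vertices: (1,24.5) (3,3) (18.5,38.5) (1,33.5)
edge 0: (1,24.5)→(3,3)  cross = 1·3 − 3·24.5 = -70.5000; (r_i+r_j)·cross = 4·-70.5000 = -282.0000
edge 1: (3,3)→(18.5,38.5)  cross = 3·38.5 − 18.5·3 = 60.0000; (r_i+r_j)·cross = 21.5·60.0000 = 1290.0000
edge 2: (18.5,38.5)→(1,33.5)  cross = 18.5·33.5 − 1·38.5 = 581.2500; (r_i+r_j)·cross = 19.5·581.2500 = 11334.3750
edge 3: (1,33.5)→(1,24.5)  cross = 1·24.5 − 1·33.5 = -9.0000; (r_i+r_j)·cross = 2·-9.0000 = -18.0000
Σcross = 561.7500 → A = |Σcross|/2 = 280.8750 mm²
Σ(r_i+r_j)·cross = 12324.3750 → first moment M = |Σ|/6 = 2054.0625
R_c = M/A = 2054.0625/280.8750 = 7.3131 mm
θ = 74° = 1.291544 rad
V = θ·R_c·A = 1.291544·7.3131·280.8750 = 2652.911 mm³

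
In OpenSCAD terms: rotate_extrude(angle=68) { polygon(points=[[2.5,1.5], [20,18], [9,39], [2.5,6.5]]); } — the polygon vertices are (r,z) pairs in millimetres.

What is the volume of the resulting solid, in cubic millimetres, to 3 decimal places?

Profile (r,z), 4 vertices: (2.5,1.5) (20,18) (9,39) (2.5,6.5)
edge 0: (2.5,1.5)→(20,18)  cross = 2.5·18 − 20·1.5 = 15.0000; (r_i+r_j)·cross = 22.5·15.0000 = 337.5000
edge 1: (20,18)→(9,39)  cross = 20·39 − 9·18 = 618.0000; (r_i+r_j)·cross = 29·618.0000 = 17922.0000
edge 2: (9,39)→(2.5,6.5)  cross = 9·6.5 − 2.5·39 = -39.0000; (r_i+r_j)·cross = 11.5·-39.0000 = -448.5000
edge 3: (2.5,6.5)→(2.5,1.5)  cross = 2.5·1.5 − 2.5·6.5 = -12.5000; (r_i+r_j)·cross = 5·-12.5000 = -62.5000
Σcross = 581.5000 → A = |Σcross|/2 = 290.7500 mm²
Σ(r_i+r_j)·cross = 17748.5000 → first moment M = |Σ|/6 = 2958.0833
R_c = M/A = 2958.0833/290.7500 = 10.1740 mm
θ = 68° = 1.186824 rad
V = θ·R_c·A = 1.186824·10.1740·290.7500 = 3510.724 mm³

Volume = 3510.724 mm³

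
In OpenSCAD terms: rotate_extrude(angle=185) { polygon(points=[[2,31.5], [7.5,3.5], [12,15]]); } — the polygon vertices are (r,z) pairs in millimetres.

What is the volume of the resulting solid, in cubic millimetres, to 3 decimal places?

Volume = 2189.637 mm³

Profile (r,z), 3 vertices: (2,31.5) (7.5,3.5) (12,15)
edge 0: (2,31.5)→(7.5,3.5)  cross = 2·3.5 − 7.5·31.5 = -229.2500; (r_i+r_j)·cross = 9.5·-229.2500 = -2177.8750
edge 1: (7.5,3.5)→(12,15)  cross = 7.5·15 − 12·3.5 = 70.5000; (r_i+r_j)·cross = 19.5·70.5000 = 1374.7500
edge 2: (12,15)→(2,31.5)  cross = 12·31.5 − 2·15 = 348.0000; (r_i+r_j)·cross = 14·348.0000 = 4872.0000
Σcross = 189.2500 → A = |Σcross|/2 = 94.6250 mm²
Σ(r_i+r_j)·cross = 4068.8750 → first moment M = |Σ|/6 = 678.1458
R_c = M/A = 678.1458/94.6250 = 7.1667 mm
θ = 185° = 3.228859 rad
V = θ·R_c·A = 3.228859·7.1667·94.6250 = 2189.637 mm³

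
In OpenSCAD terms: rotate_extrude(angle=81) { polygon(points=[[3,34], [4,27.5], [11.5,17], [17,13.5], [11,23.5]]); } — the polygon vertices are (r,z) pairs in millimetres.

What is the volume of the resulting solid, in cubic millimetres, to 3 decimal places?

Volume = 764.055 mm³

Profile (r,z), 5 vertices: (3,34) (4,27.5) (11.5,17) (17,13.5) (11,23.5)
edge 0: (3,34)→(4,27.5)  cross = 3·27.5 − 4·34 = -53.5000; (r_i+r_j)·cross = 7·-53.5000 = -374.5000
edge 1: (4,27.5)→(11.5,17)  cross = 4·17 − 11.5·27.5 = -248.2500; (r_i+r_j)·cross = 15.5·-248.2500 = -3847.8750
edge 2: (11.5,17)→(17,13.5)  cross = 11.5·13.5 − 17·17 = -133.7500; (r_i+r_j)·cross = 28.5·-133.7500 = -3811.8750
edge 3: (17,13.5)→(11,23.5)  cross = 17·23.5 − 11·13.5 = 251.0000; (r_i+r_j)·cross = 28·251.0000 = 7028.0000
edge 4: (11,23.5)→(3,34)  cross = 11·34 − 3·23.5 = 303.5000; (r_i+r_j)·cross = 14·303.5000 = 4249.0000
Σcross = 119.0000 → A = |Σcross|/2 = 59.5000 mm²
Σ(r_i+r_j)·cross = 3242.7500 → first moment M = |Σ|/6 = 540.4583
R_c = M/A = 540.4583/59.5000 = 9.0833 mm
θ = 81° = 1.413717 rad
V = θ·R_c·A = 1.413717·9.0833·59.5000 = 764.055 mm³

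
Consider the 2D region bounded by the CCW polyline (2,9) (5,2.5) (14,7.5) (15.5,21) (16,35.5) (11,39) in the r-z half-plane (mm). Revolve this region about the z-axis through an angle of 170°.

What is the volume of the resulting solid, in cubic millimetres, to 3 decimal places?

Profile (r,z), 6 vertices: (2,9) (5,2.5) (14,7.5) (15.5,21) (16,35.5) (11,39)
edge 0: (2,9)→(5,2.5)  cross = 2·2.5 − 5·9 = -40.0000; (r_i+r_j)·cross = 7·-40.0000 = -280.0000
edge 1: (5,2.5)→(14,7.5)  cross = 5·7.5 − 14·2.5 = 2.5000; (r_i+r_j)·cross = 19·2.5000 = 47.5000
edge 2: (14,7.5)→(15.5,21)  cross = 14·21 − 15.5·7.5 = 177.7500; (r_i+r_j)·cross = 29.5·177.7500 = 5243.6250
edge 3: (15.5,21)→(16,35.5)  cross = 15.5·35.5 − 16·21 = 214.2500; (r_i+r_j)·cross = 31.5·214.2500 = 6748.8750
edge 4: (16,35.5)→(11,39)  cross = 16·39 − 11·35.5 = 233.5000; (r_i+r_j)·cross = 27·233.5000 = 6304.5000
edge 5: (11,39)→(2,9)  cross = 11·9 − 2·39 = 21.0000; (r_i+r_j)·cross = 13·21.0000 = 273.0000
Σcross = 609.0000 → A = |Σcross|/2 = 304.5000 mm²
Σ(r_i+r_j)·cross = 18337.5000 → first moment M = |Σ|/6 = 3056.2500
R_c = M/A = 3056.2500/304.5000 = 10.0369 mm
θ = 170° = 2.967060 rad
V = θ·R_c·A = 2.967060·10.0369·304.5000 = 9068.076 mm³

Volume = 9068.076 mm³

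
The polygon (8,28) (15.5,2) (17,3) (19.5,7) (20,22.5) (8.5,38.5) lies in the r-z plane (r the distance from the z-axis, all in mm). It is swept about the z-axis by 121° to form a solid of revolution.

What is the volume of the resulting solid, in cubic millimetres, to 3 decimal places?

Profile (r,z), 6 vertices: (8,28) (15.5,2) (17,3) (19.5,7) (20,22.5) (8.5,38.5)
edge 0: (8,28)→(15.5,2)  cross = 8·2 − 15.5·28 = -418.0000; (r_i+r_j)·cross = 23.5·-418.0000 = -9823.0000
edge 1: (15.5,2)→(17,3)  cross = 15.5·3 − 17·2 = 12.5000; (r_i+r_j)·cross = 32.5·12.5000 = 406.2500
edge 2: (17,3)→(19.5,7)  cross = 17·7 − 19.5·3 = 60.5000; (r_i+r_j)·cross = 36.5·60.5000 = 2208.2500
edge 3: (19.5,7)→(20,22.5)  cross = 19.5·22.5 − 20·7 = 298.7500; (r_i+r_j)·cross = 39.5·298.7500 = 11800.6250
edge 4: (20,22.5)→(8.5,38.5)  cross = 20·38.5 − 8.5·22.5 = 578.7500; (r_i+r_j)·cross = 28.5·578.7500 = 16494.3750
edge 5: (8.5,38.5)→(8,28)  cross = 8.5·28 − 8·38.5 = -70.0000; (r_i+r_j)·cross = 16.5·-70.0000 = -1155.0000
Σcross = 462.5000 → A = |Σcross|/2 = 231.2500 mm²
Σ(r_i+r_j)·cross = 19931.5000 → first moment M = |Σ|/6 = 3321.9167
R_c = M/A = 3321.9167/231.2500 = 14.3650 mm
θ = 121° = 2.111848 rad
V = θ·R_c·A = 2.111848·14.3650·231.2500 = 7015.384 mm³

Volume = 7015.384 mm³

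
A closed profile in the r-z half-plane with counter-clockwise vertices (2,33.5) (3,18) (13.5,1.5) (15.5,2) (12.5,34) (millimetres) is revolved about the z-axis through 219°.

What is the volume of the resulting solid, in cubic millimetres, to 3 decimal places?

Profile (r,z), 5 vertices: (2,33.5) (3,18) (13.5,1.5) (15.5,2) (12.5,34)
edge 0: (2,33.5)→(3,18)  cross = 2·18 − 3·33.5 = -64.5000; (r_i+r_j)·cross = 5·-64.5000 = -322.5000
edge 1: (3,18)→(13.5,1.5)  cross = 3·1.5 − 13.5·18 = -238.5000; (r_i+r_j)·cross = 16.5·-238.5000 = -3935.2500
edge 2: (13.5,1.5)→(15.5,2)  cross = 13.5·2 − 15.5·1.5 = 3.7500; (r_i+r_j)·cross = 29·3.7500 = 108.7500
edge 3: (15.5,2)→(12.5,34)  cross = 15.5·34 − 12.5·2 = 502.0000; (r_i+r_j)·cross = 28·502.0000 = 14056.0000
edge 4: (12.5,34)→(2,33.5)  cross = 12.5·33.5 − 2·34 = 350.7500; (r_i+r_j)·cross = 14.5·350.7500 = 5085.8750
Σcross = 553.5000 → A = |Σcross|/2 = 276.7500 mm²
Σ(r_i+r_j)·cross = 14992.8750 → first moment M = |Σ|/6 = 2498.8125
R_c = M/A = 2498.8125/276.7500 = 9.0291 mm
θ = 219° = 3.822271 rad
V = θ·R_c·A = 3.822271·9.0291·276.7500 = 9551.139 mm³

Volume = 9551.139 mm³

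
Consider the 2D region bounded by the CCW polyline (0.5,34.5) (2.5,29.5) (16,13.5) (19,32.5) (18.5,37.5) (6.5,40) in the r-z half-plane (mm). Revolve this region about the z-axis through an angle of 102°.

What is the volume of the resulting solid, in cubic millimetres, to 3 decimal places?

Volume = 5610.191 mm³

Profile (r,z), 6 vertices: (0.5,34.5) (2.5,29.5) (16,13.5) (19,32.5) (18.5,37.5) (6.5,40)
edge 0: (0.5,34.5)→(2.5,29.5)  cross = 0.5·29.5 − 2.5·34.5 = -71.5000; (r_i+r_j)·cross = 3·-71.5000 = -214.5000
edge 1: (2.5,29.5)→(16,13.5)  cross = 2.5·13.5 − 16·29.5 = -438.2500; (r_i+r_j)·cross = 18.5·-438.2500 = -8107.6250
edge 2: (16,13.5)→(19,32.5)  cross = 16·32.5 − 19·13.5 = 263.5000; (r_i+r_j)·cross = 35·263.5000 = 9222.5000
edge 3: (19,32.5)→(18.5,37.5)  cross = 19·37.5 − 18.5·32.5 = 111.2500; (r_i+r_j)·cross = 37.5·111.2500 = 4171.8750
edge 4: (18.5,37.5)→(6.5,40)  cross = 18.5·40 − 6.5·37.5 = 496.2500; (r_i+r_j)·cross = 25·496.2500 = 12406.2500
edge 5: (6.5,40)→(0.5,34.5)  cross = 6.5·34.5 − 0.5·40 = 204.2500; (r_i+r_j)·cross = 7·204.2500 = 1429.7500
Σcross = 565.5000 → A = |Σcross|/2 = 282.7500 mm²
Σ(r_i+r_j)·cross = 18908.2500 → first moment M = |Σ|/6 = 3151.3750
R_c = M/A = 3151.3750/282.7500 = 11.1454 mm
θ = 102° = 1.780236 rad
V = θ·R_c·A = 1.780236·11.1454·282.7500 = 5610.191 mm³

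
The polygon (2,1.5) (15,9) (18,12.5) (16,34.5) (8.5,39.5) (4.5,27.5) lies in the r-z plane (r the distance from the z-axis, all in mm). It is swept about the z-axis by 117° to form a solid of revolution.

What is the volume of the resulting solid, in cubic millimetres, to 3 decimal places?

Profile (r,z), 6 vertices: (2,1.5) (15,9) (18,12.5) (16,34.5) (8.5,39.5) (4.5,27.5)
edge 0: (2,1.5)→(15,9)  cross = 2·9 − 15·1.5 = -4.5000; (r_i+r_j)·cross = 17·-4.5000 = -76.5000
edge 1: (15,9)→(18,12.5)  cross = 15·12.5 − 18·9 = 25.5000; (r_i+r_j)·cross = 33·25.5000 = 841.5000
edge 2: (18,12.5)→(16,34.5)  cross = 18·34.5 − 16·12.5 = 421.0000; (r_i+r_j)·cross = 34·421.0000 = 14314.0000
edge 3: (16,34.5)→(8.5,39.5)  cross = 16·39.5 − 8.5·34.5 = 338.7500; (r_i+r_j)·cross = 24.5·338.7500 = 8299.3750
edge 4: (8.5,39.5)→(4.5,27.5)  cross = 8.5·27.5 − 4.5·39.5 = 56.0000; (r_i+r_j)·cross = 13·56.0000 = 728.0000
edge 5: (4.5,27.5)→(2,1.5)  cross = 4.5·1.5 − 2·27.5 = -48.2500; (r_i+r_j)·cross = 6.5·-48.2500 = -313.6250
Σcross = 788.5000 → A = |Σcross|/2 = 394.2500 mm²
Σ(r_i+r_j)·cross = 23792.7500 → first moment M = |Σ|/6 = 3965.4583
R_c = M/A = 3965.4583/394.2500 = 10.0582 mm
θ = 117° = 2.042035 rad
V = θ·R_c·A = 2.042035·10.0582·394.2500 = 8097.606 mm³

Volume = 8097.606 mm³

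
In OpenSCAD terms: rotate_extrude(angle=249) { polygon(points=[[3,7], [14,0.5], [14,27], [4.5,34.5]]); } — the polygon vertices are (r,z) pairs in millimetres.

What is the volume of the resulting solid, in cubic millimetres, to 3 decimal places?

Volume = 10788.803 mm³

Profile (r,z), 4 vertices: (3,7) (14,0.5) (14,27) (4.5,34.5)
edge 0: (3,7)→(14,0.5)  cross = 3·0.5 − 14·7 = -96.5000; (r_i+r_j)·cross = 17·-96.5000 = -1640.5000
edge 1: (14,0.5)→(14,27)  cross = 14·27 − 14·0.5 = 371.0000; (r_i+r_j)·cross = 28·371.0000 = 10388.0000
edge 2: (14,27)→(4.5,34.5)  cross = 14·34.5 − 4.5·27 = 361.5000; (r_i+r_j)·cross = 18.5·361.5000 = 6687.7500
edge 3: (4.5,34.5)→(3,7)  cross = 4.5·7 − 3·34.5 = -72.0000; (r_i+r_j)·cross = 7.5·-72.0000 = -540.0000
Σcross = 564.0000 → A = |Σcross|/2 = 282.0000 mm²
Σ(r_i+r_j)·cross = 14895.2500 → first moment M = |Σ|/6 = 2482.5417
R_c = M/A = 2482.5417/282.0000 = 8.8033 mm
θ = 249° = 4.345870 rad
V = θ·R_c·A = 4.345870·8.8033·282.0000 = 10788.803 mm³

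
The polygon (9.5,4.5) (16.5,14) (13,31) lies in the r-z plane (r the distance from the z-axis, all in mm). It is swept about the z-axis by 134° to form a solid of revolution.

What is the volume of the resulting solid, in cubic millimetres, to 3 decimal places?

Profile (r,z), 3 vertices: (9.5,4.5) (16.5,14) (13,31)
edge 0: (9.5,4.5)→(16.5,14)  cross = 9.5·14 − 16.5·4.5 = 58.7500; (r_i+r_j)·cross = 26·58.7500 = 1527.5000
edge 1: (16.5,14)→(13,31)  cross = 16.5·31 − 13·14 = 329.5000; (r_i+r_j)·cross = 29.5·329.5000 = 9720.2500
edge 2: (13,31)→(9.5,4.5)  cross = 13·4.5 − 9.5·31 = -236.0000; (r_i+r_j)·cross = 22.5·-236.0000 = -5310.0000
Σcross = 152.2500 → A = |Σcross|/2 = 76.1250 mm²
Σ(r_i+r_j)·cross = 5937.7500 → first moment M = |Σ|/6 = 989.6250
R_c = M/A = 989.6250/76.1250 = 13.0000 mm
θ = 134° = 2.338741 rad
V = θ·R_c·A = 2.338741·13.0000·76.1250 = 2314.477 mm³

Volume = 2314.477 mm³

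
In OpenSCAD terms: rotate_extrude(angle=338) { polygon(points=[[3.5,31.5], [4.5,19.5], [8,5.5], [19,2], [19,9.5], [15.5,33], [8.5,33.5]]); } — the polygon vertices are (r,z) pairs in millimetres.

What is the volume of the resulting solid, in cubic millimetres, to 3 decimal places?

Volume = 24466.248 mm³

Profile (r,z), 7 vertices: (3.5,31.5) (4.5,19.5) (8,5.5) (19,2) (19,9.5) (15.5,33) (8.5,33.5)
edge 0: (3.5,31.5)→(4.5,19.5)  cross = 3.5·19.5 − 4.5·31.5 = -73.5000; (r_i+r_j)·cross = 8·-73.5000 = -588.0000
edge 1: (4.5,19.5)→(8,5.5)  cross = 4.5·5.5 − 8·19.5 = -131.2500; (r_i+r_j)·cross = 12.5·-131.2500 = -1640.6250
edge 2: (8,5.5)→(19,2)  cross = 8·2 − 19·5.5 = -88.5000; (r_i+r_j)·cross = 27·-88.5000 = -2389.5000
edge 3: (19,2)→(19,9.5)  cross = 19·9.5 − 19·2 = 142.5000; (r_i+r_j)·cross = 38·142.5000 = 5415.0000
edge 4: (19,9.5)→(15.5,33)  cross = 19·33 − 15.5·9.5 = 479.7500; (r_i+r_j)·cross = 34.5·479.7500 = 16551.3750
edge 5: (15.5,33)→(8.5,33.5)  cross = 15.5·33.5 − 8.5·33 = 238.7500; (r_i+r_j)·cross = 24·238.7500 = 5730.0000
edge 6: (8.5,33.5)→(3.5,31.5)  cross = 8.5·31.5 − 3.5·33.5 = 150.5000; (r_i+r_j)·cross = 12·150.5000 = 1806.0000
Σcross = 718.2500 → A = |Σcross|/2 = 359.1250 mm²
Σ(r_i+r_j)·cross = 24884.2500 → first moment M = |Σ|/6 = 4147.3750
R_c = M/A = 4147.3750/359.1250 = 11.5486 mm
θ = 338° = 5.899213 rad
V = θ·R_c·A = 5.899213·11.5486·359.1250 = 24466.248 mm³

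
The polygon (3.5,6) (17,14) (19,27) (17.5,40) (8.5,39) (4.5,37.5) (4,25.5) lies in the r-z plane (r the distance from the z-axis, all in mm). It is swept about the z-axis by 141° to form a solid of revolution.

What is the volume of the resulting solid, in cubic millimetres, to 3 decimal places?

Volume = 10800.748 mm³

Profile (r,z), 7 vertices: (3.5,6) (17,14) (19,27) (17.5,40) (8.5,39) (4.5,37.5) (4,25.5)
edge 0: (3.5,6)→(17,14)  cross = 3.5·14 − 17·6 = -53.0000; (r_i+r_j)·cross = 20.5·-53.0000 = -1086.5000
edge 1: (17,14)→(19,27)  cross = 17·27 − 19·14 = 193.0000; (r_i+r_j)·cross = 36·193.0000 = 6948.0000
edge 2: (19,27)→(17.5,40)  cross = 19·40 − 17.5·27 = 287.5000; (r_i+r_j)·cross = 36.5·287.5000 = 10493.7500
edge 3: (17.5,40)→(8.5,39)  cross = 17.5·39 − 8.5·40 = 342.5000; (r_i+r_j)·cross = 26·342.5000 = 8905.0000
edge 4: (8.5,39)→(4.5,37.5)  cross = 8.5·37.5 − 4.5·39 = 143.2500; (r_i+r_j)·cross = 13·143.2500 = 1862.2500
edge 5: (4.5,37.5)→(4,25.5)  cross = 4.5·25.5 − 4·37.5 = -35.2500; (r_i+r_j)·cross = 8.5·-35.2500 = -299.6250
edge 6: (4,25.5)→(3.5,6)  cross = 4·6 − 3.5·25.5 = -65.2500; (r_i+r_j)·cross = 7.5·-65.2500 = -489.3750
Σcross = 812.7500 → A = |Σcross|/2 = 406.3750 mm²
Σ(r_i+r_j)·cross = 26333.5000 → first moment M = |Σ|/6 = 4388.9167
R_c = M/A = 4388.9167/406.3750 = 10.8002 mm
θ = 141° = 2.460914 rad
V = θ·R_c·A = 2.460914·10.8002·406.3750 = 10800.748 mm³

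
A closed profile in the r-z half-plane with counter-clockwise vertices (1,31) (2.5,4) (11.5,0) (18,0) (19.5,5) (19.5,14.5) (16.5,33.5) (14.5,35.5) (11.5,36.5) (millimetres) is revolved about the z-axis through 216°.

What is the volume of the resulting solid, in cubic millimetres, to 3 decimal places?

Profile (r,z), 9 vertices: (1,31) (2.5,4) (11.5,0) (18,0) (19.5,5) (19.5,14.5) (16.5,33.5) (14.5,35.5) (11.5,36.5)
edge 0: (1,31)→(2.5,4)  cross = 1·4 − 2.5·31 = -73.5000; (r_i+r_j)·cross = 3.5·-73.5000 = -257.2500
edge 1: (2.5,4)→(11.5,0)  cross = 2.5·0 − 11.5·4 = -46.0000; (r_i+r_j)·cross = 14·-46.0000 = -644.0000
edge 2: (11.5,0)→(18,0)  cross = 11.5·0 − 18·0 = 0.0000; (r_i+r_j)·cross = 29.5·0.0000 = 0.0000
edge 3: (18,0)→(19.5,5)  cross = 18·5 − 19.5·0 = 90.0000; (r_i+r_j)·cross = 37.5·90.0000 = 3375.0000
edge 4: (19.5,5)→(19.5,14.5)  cross = 19.5·14.5 − 19.5·5 = 185.2500; (r_i+r_j)·cross = 39·185.2500 = 7224.7500
edge 5: (19.5,14.5)→(16.5,33.5)  cross = 19.5·33.5 − 16.5·14.5 = 414.0000; (r_i+r_j)·cross = 36·414.0000 = 14904.0000
edge 6: (16.5,33.5)→(14.5,35.5)  cross = 16.5·35.5 − 14.5·33.5 = 100.0000; (r_i+r_j)·cross = 31·100.0000 = 3100.0000
edge 7: (14.5,35.5)→(11.5,36.5)  cross = 14.5·36.5 − 11.5·35.5 = 121.0000; (r_i+r_j)·cross = 26·121.0000 = 3146.0000
edge 8: (11.5,36.5)→(1,31)  cross = 11.5·31 − 1·36.5 = 320.0000; (r_i+r_j)·cross = 12.5·320.0000 = 4000.0000
Σcross = 1110.7500 → A = |Σcross|/2 = 555.3750 mm²
Σ(r_i+r_j)·cross = 34848.5000 → first moment M = |Σ|/6 = 5808.0833
R_c = M/A = 5808.0833/555.3750 = 10.4579 mm
θ = 216° = 3.769911 rad
V = θ·R_c·A = 3.769911·10.4579·555.3750 = 21895.958 mm³

Volume = 21895.958 mm³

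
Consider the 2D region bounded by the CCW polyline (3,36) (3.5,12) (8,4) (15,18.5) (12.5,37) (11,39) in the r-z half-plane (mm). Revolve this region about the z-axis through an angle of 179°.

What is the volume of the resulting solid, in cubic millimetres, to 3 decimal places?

Profile (r,z), 6 vertices: (3,36) (3.5,12) (8,4) (15,18.5) (12.5,37) (11,39)
edge 0: (3,36)→(3.5,12)  cross = 3·12 − 3.5·36 = -90.0000; (r_i+r_j)·cross = 6.5·-90.0000 = -585.0000
edge 1: (3.5,12)→(8,4)  cross = 3.5·4 − 8·12 = -82.0000; (r_i+r_j)·cross = 11.5·-82.0000 = -943.0000
edge 2: (8,4)→(15,18.5)  cross = 8·18.5 − 15·4 = 88.0000; (r_i+r_j)·cross = 23·88.0000 = 2024.0000
edge 3: (15,18.5)→(12.5,37)  cross = 15·37 − 12.5·18.5 = 323.7500; (r_i+r_j)·cross = 27.5·323.7500 = 8903.1250
edge 4: (12.5,37)→(11,39)  cross = 12.5·39 − 11·37 = 80.5000; (r_i+r_j)·cross = 23.5·80.5000 = 1891.7500
edge 5: (11,39)→(3,36)  cross = 11·36 − 3·39 = 279.0000; (r_i+r_j)·cross = 14·279.0000 = 3906.0000
Σcross = 599.2500 → A = |Σcross|/2 = 299.6250 mm²
Σ(r_i+r_j)·cross = 15196.8750 → first moment M = |Σ|/6 = 2532.8125
R_c = M/A = 2532.8125/299.6250 = 8.4533 mm
θ = 179° = 3.124139 rad
V = θ·R_c·A = 3.124139·8.4533·299.6250 = 7912.859 mm³

Volume = 7912.859 mm³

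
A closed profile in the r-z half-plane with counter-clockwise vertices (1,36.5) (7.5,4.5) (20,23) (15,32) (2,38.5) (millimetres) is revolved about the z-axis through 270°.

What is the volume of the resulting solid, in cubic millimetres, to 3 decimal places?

Volume = 15031.048 mm³

Profile (r,z), 5 vertices: (1,36.5) (7.5,4.5) (20,23) (15,32) (2,38.5)
edge 0: (1,36.5)→(7.5,4.5)  cross = 1·4.5 − 7.5·36.5 = -269.2500; (r_i+r_j)·cross = 8.5·-269.2500 = -2288.6250
edge 1: (7.5,4.5)→(20,23)  cross = 7.5·23 − 20·4.5 = 82.5000; (r_i+r_j)·cross = 27.5·82.5000 = 2268.7500
edge 2: (20,23)→(15,32)  cross = 20·32 − 15·23 = 295.0000; (r_i+r_j)·cross = 35·295.0000 = 10325.0000
edge 3: (15,32)→(2,38.5)  cross = 15·38.5 − 2·32 = 513.5000; (r_i+r_j)·cross = 17·513.5000 = 8729.5000
edge 4: (2,38.5)→(1,36.5)  cross = 2·36.5 − 1·38.5 = 34.5000; (r_i+r_j)·cross = 3·34.5000 = 103.5000
Σcross = 656.2500 → A = |Σcross|/2 = 328.1250 mm²
Σ(r_i+r_j)·cross = 19138.1250 → first moment M = |Σ|/6 = 3189.6875
R_c = M/A = 3189.6875/328.1250 = 9.7210 mm
θ = 270° = 4.712389 rad
V = θ·R_c·A = 4.712389·9.7210·328.1250 = 15031.048 mm³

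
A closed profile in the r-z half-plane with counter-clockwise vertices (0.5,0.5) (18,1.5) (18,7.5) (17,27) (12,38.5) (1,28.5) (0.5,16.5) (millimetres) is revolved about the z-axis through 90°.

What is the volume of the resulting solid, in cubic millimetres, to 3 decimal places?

Volume = 7803.782 mm³

Profile (r,z), 7 vertices: (0.5,0.5) (18,1.5) (18,7.5) (17,27) (12,38.5) (1,28.5) (0.5,16.5)
edge 0: (0.5,0.5)→(18,1.5)  cross = 0.5·1.5 − 18·0.5 = -8.2500; (r_i+r_j)·cross = 18.5·-8.2500 = -152.6250
edge 1: (18,1.5)→(18,7.5)  cross = 18·7.5 − 18·1.5 = 108.0000; (r_i+r_j)·cross = 36·108.0000 = 3888.0000
edge 2: (18,7.5)→(17,27)  cross = 18·27 − 17·7.5 = 358.5000; (r_i+r_j)·cross = 35·358.5000 = 12547.5000
edge 3: (17,27)→(12,38.5)  cross = 17·38.5 − 12·27 = 330.5000; (r_i+r_j)·cross = 29·330.5000 = 9584.5000
edge 4: (12,38.5)→(1,28.5)  cross = 12·28.5 − 1·38.5 = 303.5000; (r_i+r_j)·cross = 13·303.5000 = 3945.5000
edge 5: (1,28.5)→(0.5,16.5)  cross = 1·16.5 − 0.5·28.5 = 2.2500; (r_i+r_j)·cross = 1.5·2.2500 = 3.3750
edge 6: (0.5,16.5)→(0.5,0.5)  cross = 0.5·0.5 − 0.5·16.5 = -8.0000; (r_i+r_j)·cross = 1·-8.0000 = -8.0000
Σcross = 1086.5000 → A = |Σcross|/2 = 543.2500 mm²
Σ(r_i+r_j)·cross = 29808.2500 → first moment M = |Σ|/6 = 4968.0417
R_c = M/A = 4968.0417/543.2500 = 9.1450 mm
θ = 90° = 1.570796 rad
V = θ·R_c·A = 1.570796·9.1450·543.2500 = 7803.782 mm³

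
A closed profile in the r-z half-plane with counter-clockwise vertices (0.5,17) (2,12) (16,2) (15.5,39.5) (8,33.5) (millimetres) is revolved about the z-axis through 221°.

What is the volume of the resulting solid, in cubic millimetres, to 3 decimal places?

Volume = 13672.088 mm³

Profile (r,z), 5 vertices: (0.5,17) (2,12) (16,2) (15.5,39.5) (8,33.5)
edge 0: (0.5,17)→(2,12)  cross = 0.5·12 − 2·17 = -28.0000; (r_i+r_j)·cross = 2.5·-28.0000 = -70.0000
edge 1: (2,12)→(16,2)  cross = 2·2 − 16·12 = -188.0000; (r_i+r_j)·cross = 18·-188.0000 = -3384.0000
edge 2: (16,2)→(15.5,39.5)  cross = 16·39.5 − 15.5·2 = 601.0000; (r_i+r_j)·cross = 31.5·601.0000 = 18931.5000
edge 3: (15.5,39.5)→(8,33.5)  cross = 15.5·33.5 − 8·39.5 = 203.2500; (r_i+r_j)·cross = 23.5·203.2500 = 4776.3750
edge 4: (8,33.5)→(0.5,17)  cross = 8·17 − 0.5·33.5 = 119.2500; (r_i+r_j)·cross = 8.5·119.2500 = 1013.6250
Σcross = 707.5000 → A = |Σcross|/2 = 353.7500 mm²
Σ(r_i+r_j)·cross = 21267.5000 → first moment M = |Σ|/6 = 3544.5833
R_c = M/A = 3544.5833/353.7500 = 10.0200 mm
θ = 221° = 3.857178 rad
V = θ·R_c·A = 3.857178·10.0200·353.7500 = 13672.088 mm³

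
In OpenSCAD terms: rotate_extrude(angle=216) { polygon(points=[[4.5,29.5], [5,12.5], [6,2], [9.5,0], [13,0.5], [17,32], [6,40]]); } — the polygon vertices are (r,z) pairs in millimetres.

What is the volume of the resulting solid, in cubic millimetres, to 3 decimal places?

Profile (r,z), 7 vertices: (4.5,29.5) (5,12.5) (6,2) (9.5,0) (13,0.5) (17,32) (6,40)
edge 0: (4.5,29.5)→(5,12.5)  cross = 4.5·12.5 − 5·29.5 = -91.2500; (r_i+r_j)·cross = 9.5·-91.2500 = -866.8750
edge 1: (5,12.5)→(6,2)  cross = 5·2 − 6·12.5 = -65.0000; (r_i+r_j)·cross = 11·-65.0000 = -715.0000
edge 2: (6,2)→(9.5,0)  cross = 6·0 − 9.5·2 = -19.0000; (r_i+r_j)·cross = 15.5·-19.0000 = -294.5000
edge 3: (9.5,0)→(13,0.5)  cross = 9.5·0.5 − 13·0 = 4.7500; (r_i+r_j)·cross = 22.5·4.7500 = 106.8750
edge 4: (13,0.5)→(17,32)  cross = 13·32 − 17·0.5 = 407.5000; (r_i+r_j)·cross = 30·407.5000 = 12225.0000
edge 5: (17,32)→(6,40)  cross = 17·40 − 6·32 = 488.0000; (r_i+r_j)·cross = 23·488.0000 = 11224.0000
edge 6: (6,40)→(4.5,29.5)  cross = 6·29.5 − 4.5·40 = -3.0000; (r_i+r_j)·cross = 10.5·-3.0000 = -31.5000
Σcross = 722.0000 → A = |Σcross|/2 = 361.0000 mm²
Σ(r_i+r_j)·cross = 21648.0000 → first moment M = |Σ|/6 = 3608.0000
R_c = M/A = 3608.0000/361.0000 = 9.9945 mm
θ = 216° = 3.769911 rad
V = θ·R_c·A = 3.769911·9.9945·361.0000 = 13601.840 mm³

Volume = 13601.840 mm³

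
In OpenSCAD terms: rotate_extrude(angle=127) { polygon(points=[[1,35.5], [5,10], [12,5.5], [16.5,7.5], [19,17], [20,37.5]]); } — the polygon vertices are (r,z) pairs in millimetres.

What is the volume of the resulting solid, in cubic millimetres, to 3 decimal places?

Profile (r,z), 6 vertices: (1,35.5) (5,10) (12,5.5) (16.5,7.5) (19,17) (20,37.5)
edge 0: (1,35.5)→(5,10)  cross = 1·10 − 5·35.5 = -167.5000; (r_i+r_j)·cross = 6·-167.5000 = -1005.0000
edge 1: (5,10)→(12,5.5)  cross = 5·5.5 − 12·10 = -92.5000; (r_i+r_j)·cross = 17·-92.5000 = -1572.5000
edge 2: (12,5.5)→(16.5,7.5)  cross = 12·7.5 − 16.5·5.5 = -0.7500; (r_i+r_j)·cross = 28.5·-0.7500 = -21.3750
edge 3: (16.5,7.5)→(19,17)  cross = 16.5·17 − 19·7.5 = 138.0000; (r_i+r_j)·cross = 35.5·138.0000 = 4899.0000
edge 4: (19,17)→(20,37.5)  cross = 19·37.5 − 20·17 = 372.5000; (r_i+r_j)·cross = 39·372.5000 = 14527.5000
edge 5: (20,37.5)→(1,35.5)  cross = 20·35.5 − 1·37.5 = 672.5000; (r_i+r_j)·cross = 21·672.5000 = 14122.5000
Σcross = 922.2500 → A = |Σcross|/2 = 461.1250 mm²
Σ(r_i+r_j)·cross = 30950.1250 → first moment M = |Σ|/6 = 5158.3542
R_c = M/A = 5158.3542/461.1250 = 11.1865 mm
θ = 127° = 2.216568 rad
V = θ·R_c·A = 2.216568·11.1865·461.1250 = 11433.844 mm³

Volume = 11433.844 mm³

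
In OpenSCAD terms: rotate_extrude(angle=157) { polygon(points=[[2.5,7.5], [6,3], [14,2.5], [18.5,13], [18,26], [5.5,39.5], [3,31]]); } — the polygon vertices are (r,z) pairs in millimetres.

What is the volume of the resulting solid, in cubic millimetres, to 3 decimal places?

Volume = 11899.689 mm³

Profile (r,z), 7 vertices: (2.5,7.5) (6,3) (14,2.5) (18.5,13) (18,26) (5.5,39.5) (3,31)
edge 0: (2.5,7.5)→(6,3)  cross = 2.5·3 − 6·7.5 = -37.5000; (r_i+r_j)·cross = 8.5·-37.5000 = -318.7500
edge 1: (6,3)→(14,2.5)  cross = 6·2.5 − 14·3 = -27.0000; (r_i+r_j)·cross = 20·-27.0000 = -540.0000
edge 2: (14,2.5)→(18.5,13)  cross = 14·13 − 18.5·2.5 = 135.7500; (r_i+r_j)·cross = 32.5·135.7500 = 4411.8750
edge 3: (18.5,13)→(18,26)  cross = 18.5·26 − 18·13 = 247.0000; (r_i+r_j)·cross = 36.5·247.0000 = 9015.5000
edge 4: (18,26)→(5.5,39.5)  cross = 18·39.5 − 5.5·26 = 568.0000; (r_i+r_j)·cross = 23.5·568.0000 = 13348.0000
edge 5: (5.5,39.5)→(3,31)  cross = 5.5·31 − 3·39.5 = 52.0000; (r_i+r_j)·cross = 8.5·52.0000 = 442.0000
edge 6: (3,31)→(2.5,7.5)  cross = 3·7.5 − 2.5·31 = -55.0000; (r_i+r_j)·cross = 5.5·-55.0000 = -302.5000
Σcross = 883.2500 → A = |Σcross|/2 = 441.6250 mm²
Σ(r_i+r_j)·cross = 26056.1250 → first moment M = |Σ|/6 = 4342.6875
R_c = M/A = 4342.6875/441.6250 = 9.8334 mm
θ = 157° = 2.740167 rad
V = θ·R_c·A = 2.740167·9.8334·441.6250 = 11899.689 mm³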